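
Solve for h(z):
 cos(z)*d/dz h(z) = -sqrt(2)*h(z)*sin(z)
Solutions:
 h(z) = C1*cos(z)^(sqrt(2))


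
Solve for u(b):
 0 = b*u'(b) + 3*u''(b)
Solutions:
 u(b) = C1 + C2*erf(sqrt(6)*b/6)


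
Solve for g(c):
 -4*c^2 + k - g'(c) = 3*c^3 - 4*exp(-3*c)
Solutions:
 g(c) = C1 - 3*c^4/4 - 4*c^3/3 + c*k - 4*exp(-3*c)/3


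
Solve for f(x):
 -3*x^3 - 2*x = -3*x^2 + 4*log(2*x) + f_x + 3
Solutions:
 f(x) = C1 - 3*x^4/4 + x^3 - x^2 - 4*x*log(x) - x*log(16) + x


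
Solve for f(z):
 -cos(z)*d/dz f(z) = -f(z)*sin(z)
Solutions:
 f(z) = C1/cos(z)


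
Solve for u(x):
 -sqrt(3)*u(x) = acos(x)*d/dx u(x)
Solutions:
 u(x) = C1*exp(-sqrt(3)*Integral(1/acos(x), x))


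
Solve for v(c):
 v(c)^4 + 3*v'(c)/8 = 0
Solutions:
 v(c) = (-1 - sqrt(3)*I)*(1/(C1 + 8*c))^(1/3)/2
 v(c) = (-1 + sqrt(3)*I)*(1/(C1 + 8*c))^(1/3)/2
 v(c) = (1/(C1 + 8*c))^(1/3)


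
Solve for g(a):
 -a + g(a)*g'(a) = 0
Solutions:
 g(a) = -sqrt(C1 + a^2)
 g(a) = sqrt(C1 + a^2)


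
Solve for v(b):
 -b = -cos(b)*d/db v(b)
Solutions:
 v(b) = C1 + Integral(b/cos(b), b)


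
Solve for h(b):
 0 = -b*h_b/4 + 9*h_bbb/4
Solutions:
 h(b) = C1 + Integral(C2*airyai(3^(1/3)*b/3) + C3*airybi(3^(1/3)*b/3), b)


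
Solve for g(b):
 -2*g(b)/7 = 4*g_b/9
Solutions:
 g(b) = C1*exp(-9*b/14)


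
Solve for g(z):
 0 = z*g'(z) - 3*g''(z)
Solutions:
 g(z) = C1 + C2*erfi(sqrt(6)*z/6)


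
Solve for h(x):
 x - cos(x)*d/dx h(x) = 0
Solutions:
 h(x) = C1 + Integral(x/cos(x), x)


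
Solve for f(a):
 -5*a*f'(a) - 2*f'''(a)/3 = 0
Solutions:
 f(a) = C1 + Integral(C2*airyai(-15^(1/3)*2^(2/3)*a/2) + C3*airybi(-15^(1/3)*2^(2/3)*a/2), a)


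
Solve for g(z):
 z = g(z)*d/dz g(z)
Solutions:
 g(z) = -sqrt(C1 + z^2)
 g(z) = sqrt(C1 + z^2)


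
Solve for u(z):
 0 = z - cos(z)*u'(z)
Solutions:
 u(z) = C1 + Integral(z/cos(z), z)


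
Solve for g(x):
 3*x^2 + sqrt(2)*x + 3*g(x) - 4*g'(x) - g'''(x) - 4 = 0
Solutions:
 g(x) = C1*exp(-x*(-8*18^(1/3)/(27 + sqrt(1497))^(1/3) + 12^(1/3)*(27 + sqrt(1497))^(1/3))/12)*sin(2^(1/3)*3^(1/6)*x*(2/(27 + sqrt(1497))^(1/3) + 2^(1/3)*3^(2/3)*(27 + sqrt(1497))^(1/3)/12)) + C2*exp(-x*(-8*18^(1/3)/(27 + sqrt(1497))^(1/3) + 12^(1/3)*(27 + sqrt(1497))^(1/3))/12)*cos(2^(1/3)*3^(1/6)*x*(2/(27 + sqrt(1497))^(1/3) + 2^(1/3)*3^(2/3)*(27 + sqrt(1497))^(1/3)/12)) + C3*exp(x*(-8*18^(1/3)/(27 + sqrt(1497))^(1/3) + 12^(1/3)*(27 + sqrt(1497))^(1/3))/6) - x^2 - 8*x/3 - sqrt(2)*x/3 - 20/9 - 4*sqrt(2)/9


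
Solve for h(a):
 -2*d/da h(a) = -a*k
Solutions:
 h(a) = C1 + a^2*k/4


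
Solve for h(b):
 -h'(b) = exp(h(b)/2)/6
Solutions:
 h(b) = 2*log(1/(C1 + b)) + 2*log(12)


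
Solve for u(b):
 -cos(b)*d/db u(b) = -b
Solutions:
 u(b) = C1 + Integral(b/cos(b), b)


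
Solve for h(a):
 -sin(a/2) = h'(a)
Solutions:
 h(a) = C1 + 2*cos(a/2)


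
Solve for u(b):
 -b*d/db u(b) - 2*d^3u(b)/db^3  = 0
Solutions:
 u(b) = C1 + Integral(C2*airyai(-2^(2/3)*b/2) + C3*airybi(-2^(2/3)*b/2), b)


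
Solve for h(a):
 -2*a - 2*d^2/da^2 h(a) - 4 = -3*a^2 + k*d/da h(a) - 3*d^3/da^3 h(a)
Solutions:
 h(a) = C1 + C2*exp(a*(1 - sqrt(3*k + 1))/3) + C3*exp(a*(sqrt(3*k + 1) + 1)/3) + a^3/k - a^2/k - 6*a^2/k^2 - 4*a/k + 22*a/k^2 + 24*a/k^3


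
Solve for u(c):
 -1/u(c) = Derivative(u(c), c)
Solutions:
 u(c) = -sqrt(C1 - 2*c)
 u(c) = sqrt(C1 - 2*c)


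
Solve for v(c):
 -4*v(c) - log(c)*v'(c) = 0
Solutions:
 v(c) = C1*exp(-4*li(c))


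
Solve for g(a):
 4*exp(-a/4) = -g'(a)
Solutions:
 g(a) = C1 + 16*exp(-a/4)


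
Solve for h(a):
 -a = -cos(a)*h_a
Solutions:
 h(a) = C1 + Integral(a/cos(a), a)


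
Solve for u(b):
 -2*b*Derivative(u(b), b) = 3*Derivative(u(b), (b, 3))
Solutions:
 u(b) = C1 + Integral(C2*airyai(-2^(1/3)*3^(2/3)*b/3) + C3*airybi(-2^(1/3)*3^(2/3)*b/3), b)


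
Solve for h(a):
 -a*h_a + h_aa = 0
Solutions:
 h(a) = C1 + C2*erfi(sqrt(2)*a/2)


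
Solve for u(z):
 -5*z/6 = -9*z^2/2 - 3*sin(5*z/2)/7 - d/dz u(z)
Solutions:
 u(z) = C1 - 3*z^3/2 + 5*z^2/12 + 6*cos(5*z/2)/35


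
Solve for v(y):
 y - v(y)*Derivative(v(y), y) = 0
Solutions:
 v(y) = -sqrt(C1 + y^2)
 v(y) = sqrt(C1 + y^2)


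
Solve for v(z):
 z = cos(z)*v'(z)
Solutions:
 v(z) = C1 + Integral(z/cos(z), z)


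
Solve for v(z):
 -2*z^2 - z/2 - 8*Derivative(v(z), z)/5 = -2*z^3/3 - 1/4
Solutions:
 v(z) = C1 + 5*z^4/48 - 5*z^3/12 - 5*z^2/32 + 5*z/32


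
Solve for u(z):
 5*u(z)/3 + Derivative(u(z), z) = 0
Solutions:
 u(z) = C1*exp(-5*z/3)


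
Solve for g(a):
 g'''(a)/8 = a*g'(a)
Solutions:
 g(a) = C1 + Integral(C2*airyai(2*a) + C3*airybi(2*a), a)


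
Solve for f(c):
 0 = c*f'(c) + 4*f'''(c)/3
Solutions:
 f(c) = C1 + Integral(C2*airyai(-6^(1/3)*c/2) + C3*airybi(-6^(1/3)*c/2), c)


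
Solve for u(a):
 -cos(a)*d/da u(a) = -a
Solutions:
 u(a) = C1 + Integral(a/cos(a), a)


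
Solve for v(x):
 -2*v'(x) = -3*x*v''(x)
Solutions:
 v(x) = C1 + C2*x^(5/3)


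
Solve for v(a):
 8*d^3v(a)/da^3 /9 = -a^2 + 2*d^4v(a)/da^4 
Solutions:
 v(a) = C1 + C2*a + C3*a^2 + C4*exp(4*a/9) - 3*a^5/160 - 27*a^4/128 - 243*a^3/128


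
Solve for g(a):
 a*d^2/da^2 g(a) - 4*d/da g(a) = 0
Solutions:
 g(a) = C1 + C2*a^5


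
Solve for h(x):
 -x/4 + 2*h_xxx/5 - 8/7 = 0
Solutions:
 h(x) = C1 + C2*x + C3*x^2 + 5*x^4/192 + 10*x^3/21


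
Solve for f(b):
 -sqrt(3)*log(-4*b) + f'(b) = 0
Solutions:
 f(b) = C1 + sqrt(3)*b*log(-b) + sqrt(3)*b*(-1 + 2*log(2))


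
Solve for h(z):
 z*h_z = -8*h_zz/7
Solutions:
 h(z) = C1 + C2*erf(sqrt(7)*z/4)


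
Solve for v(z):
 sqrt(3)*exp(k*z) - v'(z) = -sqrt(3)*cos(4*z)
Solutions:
 v(z) = C1 + sqrt(3)*sin(4*z)/4 + sqrt(3)*exp(k*z)/k


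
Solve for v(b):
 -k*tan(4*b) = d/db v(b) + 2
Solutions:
 v(b) = C1 - 2*b + k*log(cos(4*b))/4


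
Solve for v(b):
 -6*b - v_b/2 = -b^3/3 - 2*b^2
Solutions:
 v(b) = C1 + b^4/6 + 4*b^3/3 - 6*b^2


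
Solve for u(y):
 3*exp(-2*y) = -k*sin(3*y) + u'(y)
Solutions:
 u(y) = C1 - k*cos(3*y)/3 - 3*exp(-2*y)/2


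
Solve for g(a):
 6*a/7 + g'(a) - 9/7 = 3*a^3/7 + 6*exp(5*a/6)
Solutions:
 g(a) = C1 + 3*a^4/28 - 3*a^2/7 + 9*a/7 + 36*exp(5*a/6)/5


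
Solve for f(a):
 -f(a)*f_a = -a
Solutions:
 f(a) = -sqrt(C1 + a^2)
 f(a) = sqrt(C1 + a^2)


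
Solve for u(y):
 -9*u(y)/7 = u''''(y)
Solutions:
 u(y) = (C1*sin(sqrt(6)*7^(3/4)*y/14) + C2*cos(sqrt(6)*7^(3/4)*y/14))*exp(-sqrt(6)*7^(3/4)*y/14) + (C3*sin(sqrt(6)*7^(3/4)*y/14) + C4*cos(sqrt(6)*7^(3/4)*y/14))*exp(sqrt(6)*7^(3/4)*y/14)


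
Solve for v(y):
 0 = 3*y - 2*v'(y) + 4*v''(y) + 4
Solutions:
 v(y) = C1 + C2*exp(y/2) + 3*y^2/4 + 5*y


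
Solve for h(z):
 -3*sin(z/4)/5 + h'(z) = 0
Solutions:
 h(z) = C1 - 12*cos(z/4)/5


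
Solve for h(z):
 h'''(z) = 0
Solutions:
 h(z) = C1 + C2*z + C3*z^2


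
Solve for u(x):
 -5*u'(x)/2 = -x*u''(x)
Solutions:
 u(x) = C1 + C2*x^(7/2)


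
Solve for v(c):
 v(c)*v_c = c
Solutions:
 v(c) = -sqrt(C1 + c^2)
 v(c) = sqrt(C1 + c^2)


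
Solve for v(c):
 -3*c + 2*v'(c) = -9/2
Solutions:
 v(c) = C1 + 3*c^2/4 - 9*c/4


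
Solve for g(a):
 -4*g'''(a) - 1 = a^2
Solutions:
 g(a) = C1 + C2*a + C3*a^2 - a^5/240 - a^3/24


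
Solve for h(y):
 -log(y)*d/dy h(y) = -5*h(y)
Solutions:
 h(y) = C1*exp(5*li(y))


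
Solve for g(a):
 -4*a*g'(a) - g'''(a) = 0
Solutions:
 g(a) = C1 + Integral(C2*airyai(-2^(2/3)*a) + C3*airybi(-2^(2/3)*a), a)


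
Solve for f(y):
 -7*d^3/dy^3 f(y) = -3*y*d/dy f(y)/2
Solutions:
 f(y) = C1 + Integral(C2*airyai(14^(2/3)*3^(1/3)*y/14) + C3*airybi(14^(2/3)*3^(1/3)*y/14), y)


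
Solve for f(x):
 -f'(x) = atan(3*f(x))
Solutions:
 Integral(1/atan(3*_y), (_y, f(x))) = C1 - x


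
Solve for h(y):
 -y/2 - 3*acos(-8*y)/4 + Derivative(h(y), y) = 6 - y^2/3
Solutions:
 h(y) = C1 - y^3/9 + y^2/4 + 3*y*acos(-8*y)/4 + 6*y + 3*sqrt(1 - 64*y^2)/32


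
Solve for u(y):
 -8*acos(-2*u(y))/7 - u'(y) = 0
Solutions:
 Integral(1/acos(-2*_y), (_y, u(y))) = C1 - 8*y/7


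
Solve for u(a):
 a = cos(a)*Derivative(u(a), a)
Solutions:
 u(a) = C1 + Integral(a/cos(a), a)


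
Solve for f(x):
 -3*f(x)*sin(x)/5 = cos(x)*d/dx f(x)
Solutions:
 f(x) = C1*cos(x)^(3/5)


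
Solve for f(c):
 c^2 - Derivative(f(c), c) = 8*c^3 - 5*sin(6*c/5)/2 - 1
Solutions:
 f(c) = C1 - 2*c^4 + c^3/3 + c - 25*cos(6*c/5)/12


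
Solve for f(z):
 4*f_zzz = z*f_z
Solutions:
 f(z) = C1 + Integral(C2*airyai(2^(1/3)*z/2) + C3*airybi(2^(1/3)*z/2), z)


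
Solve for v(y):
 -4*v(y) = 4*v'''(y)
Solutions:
 v(y) = C3*exp(-y) + (C1*sin(sqrt(3)*y/2) + C2*cos(sqrt(3)*y/2))*exp(y/2)


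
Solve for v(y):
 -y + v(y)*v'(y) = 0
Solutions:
 v(y) = -sqrt(C1 + y^2)
 v(y) = sqrt(C1 + y^2)


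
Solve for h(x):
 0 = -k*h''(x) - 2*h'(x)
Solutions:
 h(x) = C1 + C2*exp(-2*x/k)


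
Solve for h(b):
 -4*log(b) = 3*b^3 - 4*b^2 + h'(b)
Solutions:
 h(b) = C1 - 3*b^4/4 + 4*b^3/3 - 4*b*log(b) + 4*b


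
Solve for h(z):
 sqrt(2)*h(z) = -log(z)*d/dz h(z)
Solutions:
 h(z) = C1*exp(-sqrt(2)*li(z))


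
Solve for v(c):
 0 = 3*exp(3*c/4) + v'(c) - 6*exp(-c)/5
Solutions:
 v(c) = C1 - 4*exp(3*c/4) - 6*exp(-c)/5


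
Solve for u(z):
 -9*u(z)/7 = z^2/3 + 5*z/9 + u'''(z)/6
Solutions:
 u(z) = C3*exp(-3*2^(1/3)*7^(2/3)*z/7) - 7*z^2/27 - 35*z/81 + (C1*sin(3*2^(1/3)*sqrt(3)*7^(2/3)*z/14) + C2*cos(3*2^(1/3)*sqrt(3)*7^(2/3)*z/14))*exp(3*2^(1/3)*7^(2/3)*z/14)


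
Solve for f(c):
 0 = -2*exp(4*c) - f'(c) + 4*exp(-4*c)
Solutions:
 f(c) = C1 - exp(4*c)/2 - exp(-4*c)


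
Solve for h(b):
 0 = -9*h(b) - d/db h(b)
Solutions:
 h(b) = C1*exp(-9*b)


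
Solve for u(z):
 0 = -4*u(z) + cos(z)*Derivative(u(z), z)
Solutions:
 u(z) = C1*(sin(z)^2 + 2*sin(z) + 1)/(sin(z)^2 - 2*sin(z) + 1)


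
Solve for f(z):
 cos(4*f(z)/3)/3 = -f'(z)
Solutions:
 z/3 - 3*log(sin(4*f(z)/3) - 1)/8 + 3*log(sin(4*f(z)/3) + 1)/8 = C1


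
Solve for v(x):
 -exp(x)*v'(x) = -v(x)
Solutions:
 v(x) = C1*exp(-exp(-x))


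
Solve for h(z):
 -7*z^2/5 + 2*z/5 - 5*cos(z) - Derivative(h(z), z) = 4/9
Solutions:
 h(z) = C1 - 7*z^3/15 + z^2/5 - 4*z/9 - 5*sin(z)


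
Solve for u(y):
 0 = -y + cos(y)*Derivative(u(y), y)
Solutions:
 u(y) = C1 + Integral(y/cos(y), y)


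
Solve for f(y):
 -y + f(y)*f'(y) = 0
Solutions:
 f(y) = -sqrt(C1 + y^2)
 f(y) = sqrt(C1 + y^2)


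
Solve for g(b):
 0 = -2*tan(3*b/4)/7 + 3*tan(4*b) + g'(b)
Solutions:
 g(b) = C1 - 8*log(cos(3*b/4))/21 + 3*log(cos(4*b))/4


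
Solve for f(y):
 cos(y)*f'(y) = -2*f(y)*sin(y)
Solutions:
 f(y) = C1*cos(y)^2


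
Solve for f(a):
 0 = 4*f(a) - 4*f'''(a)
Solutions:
 f(a) = C3*exp(a) + (C1*sin(sqrt(3)*a/2) + C2*cos(sqrt(3)*a/2))*exp(-a/2)


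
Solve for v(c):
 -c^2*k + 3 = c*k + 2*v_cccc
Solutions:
 v(c) = C1 + C2*c + C3*c^2 + C4*c^3 - c^6*k/720 - c^5*k/240 + c^4/16


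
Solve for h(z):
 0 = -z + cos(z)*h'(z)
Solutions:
 h(z) = C1 + Integral(z/cos(z), z)


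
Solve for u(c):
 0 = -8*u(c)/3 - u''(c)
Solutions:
 u(c) = C1*sin(2*sqrt(6)*c/3) + C2*cos(2*sqrt(6)*c/3)


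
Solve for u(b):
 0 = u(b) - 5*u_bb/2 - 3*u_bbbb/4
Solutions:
 u(b) = C1*exp(-sqrt(3)*b*sqrt(-5 + sqrt(37))/3) + C2*exp(sqrt(3)*b*sqrt(-5 + sqrt(37))/3) + C3*sin(sqrt(3)*b*sqrt(5 + sqrt(37))/3) + C4*cos(sqrt(3)*b*sqrt(5 + sqrt(37))/3)


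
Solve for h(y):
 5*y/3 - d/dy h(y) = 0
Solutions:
 h(y) = C1 + 5*y^2/6


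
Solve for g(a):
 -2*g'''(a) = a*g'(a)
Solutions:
 g(a) = C1 + Integral(C2*airyai(-2^(2/3)*a/2) + C3*airybi(-2^(2/3)*a/2), a)


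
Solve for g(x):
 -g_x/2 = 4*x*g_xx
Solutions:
 g(x) = C1 + C2*x^(7/8)


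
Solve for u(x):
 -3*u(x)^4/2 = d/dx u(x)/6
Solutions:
 u(x) = (-3^(2/3) - 3*3^(1/6)*I)*(1/(C1 + 9*x))^(1/3)/6
 u(x) = (-3^(2/3) + 3*3^(1/6)*I)*(1/(C1 + 9*x))^(1/3)/6
 u(x) = (1/(C1 + 27*x))^(1/3)


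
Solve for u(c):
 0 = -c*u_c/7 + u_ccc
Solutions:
 u(c) = C1 + Integral(C2*airyai(7^(2/3)*c/7) + C3*airybi(7^(2/3)*c/7), c)


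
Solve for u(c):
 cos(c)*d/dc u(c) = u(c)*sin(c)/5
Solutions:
 u(c) = C1/cos(c)^(1/5)


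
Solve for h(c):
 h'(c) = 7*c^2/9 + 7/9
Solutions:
 h(c) = C1 + 7*c^3/27 + 7*c/9


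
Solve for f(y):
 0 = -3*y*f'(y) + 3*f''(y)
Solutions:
 f(y) = C1 + C2*erfi(sqrt(2)*y/2)


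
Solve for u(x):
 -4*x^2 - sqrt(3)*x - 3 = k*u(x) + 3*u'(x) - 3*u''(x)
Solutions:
 u(x) = C1*exp(x*(-sqrt(3)*sqrt(4*k + 3) + 3)/6) + C2*exp(x*(sqrt(3)*sqrt(4*k + 3) + 3)/6) - 4*x^2/k - sqrt(3)*x/k - 3/k + 24*x/k^2 - 24/k^2 + 3*sqrt(3)/k^2 - 72/k^3


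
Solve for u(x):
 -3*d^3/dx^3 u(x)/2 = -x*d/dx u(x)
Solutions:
 u(x) = C1 + Integral(C2*airyai(2^(1/3)*3^(2/3)*x/3) + C3*airybi(2^(1/3)*3^(2/3)*x/3), x)


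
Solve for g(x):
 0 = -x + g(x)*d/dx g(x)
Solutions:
 g(x) = -sqrt(C1 + x^2)
 g(x) = sqrt(C1 + x^2)


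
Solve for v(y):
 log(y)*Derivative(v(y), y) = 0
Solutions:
 v(y) = C1


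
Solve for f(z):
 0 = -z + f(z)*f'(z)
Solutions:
 f(z) = -sqrt(C1 + z^2)
 f(z) = sqrt(C1 + z^2)


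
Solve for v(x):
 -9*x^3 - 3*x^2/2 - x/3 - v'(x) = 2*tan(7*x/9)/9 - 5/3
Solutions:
 v(x) = C1 - 9*x^4/4 - x^3/2 - x^2/6 + 5*x/3 + 2*log(cos(7*x/9))/7


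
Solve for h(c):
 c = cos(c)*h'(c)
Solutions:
 h(c) = C1 + Integral(c/cos(c), c)


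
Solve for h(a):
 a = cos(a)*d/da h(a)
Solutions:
 h(a) = C1 + Integral(a/cos(a), a)


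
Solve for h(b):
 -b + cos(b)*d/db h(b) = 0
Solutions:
 h(b) = C1 + Integral(b/cos(b), b)


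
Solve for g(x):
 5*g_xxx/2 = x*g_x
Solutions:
 g(x) = C1 + Integral(C2*airyai(2^(1/3)*5^(2/3)*x/5) + C3*airybi(2^(1/3)*5^(2/3)*x/5), x)


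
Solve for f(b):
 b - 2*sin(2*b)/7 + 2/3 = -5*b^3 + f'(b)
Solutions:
 f(b) = C1 + 5*b^4/4 + b^2/2 + 2*b/3 + cos(2*b)/7


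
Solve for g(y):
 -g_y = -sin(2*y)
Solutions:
 g(y) = C1 - cos(2*y)/2


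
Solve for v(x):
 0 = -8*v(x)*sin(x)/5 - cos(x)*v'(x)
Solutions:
 v(x) = C1*cos(x)^(8/5)


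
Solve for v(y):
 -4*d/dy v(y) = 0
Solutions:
 v(y) = C1


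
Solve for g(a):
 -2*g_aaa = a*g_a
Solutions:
 g(a) = C1 + Integral(C2*airyai(-2^(2/3)*a/2) + C3*airybi(-2^(2/3)*a/2), a)


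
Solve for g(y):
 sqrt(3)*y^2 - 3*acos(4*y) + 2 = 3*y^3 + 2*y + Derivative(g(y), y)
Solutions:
 g(y) = C1 - 3*y^4/4 + sqrt(3)*y^3/3 - y^2 - 3*y*acos(4*y) + 2*y + 3*sqrt(1 - 16*y^2)/4


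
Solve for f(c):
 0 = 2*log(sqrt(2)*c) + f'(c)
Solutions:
 f(c) = C1 - 2*c*log(c) - c*log(2) + 2*c


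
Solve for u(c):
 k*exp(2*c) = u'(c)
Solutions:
 u(c) = C1 + k*exp(2*c)/2


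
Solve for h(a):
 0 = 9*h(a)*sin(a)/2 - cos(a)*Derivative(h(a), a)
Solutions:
 h(a) = C1/cos(a)^(9/2)


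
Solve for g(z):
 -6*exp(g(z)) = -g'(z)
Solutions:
 g(z) = log(-1/(C1 + 6*z))


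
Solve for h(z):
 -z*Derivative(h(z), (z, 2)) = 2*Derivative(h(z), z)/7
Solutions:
 h(z) = C1 + C2*z^(5/7)


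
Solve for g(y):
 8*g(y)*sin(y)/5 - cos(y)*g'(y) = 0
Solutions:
 g(y) = C1/cos(y)^(8/5)


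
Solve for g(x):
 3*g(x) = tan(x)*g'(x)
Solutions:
 g(x) = C1*sin(x)^3


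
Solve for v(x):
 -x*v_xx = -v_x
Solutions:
 v(x) = C1 + C2*x^2


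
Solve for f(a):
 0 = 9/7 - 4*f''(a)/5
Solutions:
 f(a) = C1 + C2*a + 45*a^2/56


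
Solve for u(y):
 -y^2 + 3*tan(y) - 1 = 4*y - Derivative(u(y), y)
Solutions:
 u(y) = C1 + y^3/3 + 2*y^2 + y + 3*log(cos(y))


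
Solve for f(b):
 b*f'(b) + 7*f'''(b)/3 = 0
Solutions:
 f(b) = C1 + Integral(C2*airyai(-3^(1/3)*7^(2/3)*b/7) + C3*airybi(-3^(1/3)*7^(2/3)*b/7), b)


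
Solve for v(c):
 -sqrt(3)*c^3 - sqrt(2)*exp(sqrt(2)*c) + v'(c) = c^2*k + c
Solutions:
 v(c) = C1 + sqrt(3)*c^4/4 + c^3*k/3 + c^2/2 + exp(sqrt(2)*c)


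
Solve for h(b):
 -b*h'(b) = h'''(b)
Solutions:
 h(b) = C1 + Integral(C2*airyai(-b) + C3*airybi(-b), b)


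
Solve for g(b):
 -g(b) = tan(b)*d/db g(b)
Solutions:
 g(b) = C1/sin(b)


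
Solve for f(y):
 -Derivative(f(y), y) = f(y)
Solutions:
 f(y) = C1*exp(-y)


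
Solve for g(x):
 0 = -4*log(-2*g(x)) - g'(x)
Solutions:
 Integral(1/(log(-_y) + log(2)), (_y, g(x)))/4 = C1 - x


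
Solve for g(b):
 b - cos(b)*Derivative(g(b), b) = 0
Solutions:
 g(b) = C1 + Integral(b/cos(b), b)


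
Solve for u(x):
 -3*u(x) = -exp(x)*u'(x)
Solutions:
 u(x) = C1*exp(-3*exp(-x))


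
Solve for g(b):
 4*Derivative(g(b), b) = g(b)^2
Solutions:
 g(b) = -4/(C1 + b)


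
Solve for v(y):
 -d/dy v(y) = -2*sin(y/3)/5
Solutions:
 v(y) = C1 - 6*cos(y/3)/5


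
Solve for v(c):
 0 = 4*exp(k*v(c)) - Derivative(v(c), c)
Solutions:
 v(c) = Piecewise((log(-1/(C1*k + 4*c*k))/k, Ne(k, 0)), (nan, True))
 v(c) = Piecewise((C1 + 4*c, Eq(k, 0)), (nan, True))


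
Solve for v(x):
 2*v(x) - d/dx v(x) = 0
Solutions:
 v(x) = C1*exp(2*x)


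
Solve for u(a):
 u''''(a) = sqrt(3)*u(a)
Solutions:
 u(a) = C1*exp(-3^(1/8)*a) + C2*exp(3^(1/8)*a) + C3*sin(3^(1/8)*a) + C4*cos(3^(1/8)*a)


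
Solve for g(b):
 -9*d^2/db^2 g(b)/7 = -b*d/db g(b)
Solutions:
 g(b) = C1 + C2*erfi(sqrt(14)*b/6)


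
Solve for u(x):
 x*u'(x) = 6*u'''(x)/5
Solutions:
 u(x) = C1 + Integral(C2*airyai(5^(1/3)*6^(2/3)*x/6) + C3*airybi(5^(1/3)*6^(2/3)*x/6), x)


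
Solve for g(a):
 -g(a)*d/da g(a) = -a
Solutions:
 g(a) = -sqrt(C1 + a^2)
 g(a) = sqrt(C1 + a^2)


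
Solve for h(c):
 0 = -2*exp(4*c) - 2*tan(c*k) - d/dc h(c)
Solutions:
 h(c) = C1 - 2*Piecewise((-log(cos(c*k))/k, Ne(k, 0)), (0, True)) - exp(4*c)/2


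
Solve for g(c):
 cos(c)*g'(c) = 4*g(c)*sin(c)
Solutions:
 g(c) = C1/cos(c)^4


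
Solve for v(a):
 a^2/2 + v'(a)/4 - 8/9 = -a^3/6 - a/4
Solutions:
 v(a) = C1 - a^4/6 - 2*a^3/3 - a^2/2 + 32*a/9


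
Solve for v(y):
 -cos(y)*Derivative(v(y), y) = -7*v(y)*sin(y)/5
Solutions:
 v(y) = C1/cos(y)^(7/5)


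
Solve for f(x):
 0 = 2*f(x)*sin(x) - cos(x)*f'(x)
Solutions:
 f(x) = C1/cos(x)^2


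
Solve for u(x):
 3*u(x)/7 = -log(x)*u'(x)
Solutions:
 u(x) = C1*exp(-3*li(x)/7)


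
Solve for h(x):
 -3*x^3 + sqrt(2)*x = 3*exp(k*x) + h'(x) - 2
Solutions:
 h(x) = C1 - 3*x^4/4 + sqrt(2)*x^2/2 + 2*x - 3*exp(k*x)/k


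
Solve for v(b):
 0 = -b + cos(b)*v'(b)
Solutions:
 v(b) = C1 + Integral(b/cos(b), b)


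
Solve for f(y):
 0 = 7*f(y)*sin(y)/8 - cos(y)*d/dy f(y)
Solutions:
 f(y) = C1/cos(y)^(7/8)


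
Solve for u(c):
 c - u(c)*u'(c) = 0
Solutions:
 u(c) = -sqrt(C1 + c^2)
 u(c) = sqrt(C1 + c^2)


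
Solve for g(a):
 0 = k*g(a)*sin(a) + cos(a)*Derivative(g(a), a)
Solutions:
 g(a) = C1*exp(k*log(cos(a)))


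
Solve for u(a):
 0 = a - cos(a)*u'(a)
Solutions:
 u(a) = C1 + Integral(a/cos(a), a)


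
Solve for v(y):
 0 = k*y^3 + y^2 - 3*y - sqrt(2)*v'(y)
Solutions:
 v(y) = C1 + sqrt(2)*k*y^4/8 + sqrt(2)*y^3/6 - 3*sqrt(2)*y^2/4


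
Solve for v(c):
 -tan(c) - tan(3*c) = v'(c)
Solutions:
 v(c) = C1 + log(cos(c)) + log(cos(3*c))/3


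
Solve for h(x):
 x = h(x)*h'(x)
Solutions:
 h(x) = -sqrt(C1 + x^2)
 h(x) = sqrt(C1 + x^2)


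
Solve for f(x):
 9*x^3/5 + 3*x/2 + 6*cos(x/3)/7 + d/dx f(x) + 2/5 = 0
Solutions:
 f(x) = C1 - 9*x^4/20 - 3*x^2/4 - 2*x/5 - 18*sin(x/3)/7


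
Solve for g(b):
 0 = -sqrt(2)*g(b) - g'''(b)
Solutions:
 g(b) = C3*exp(-2^(1/6)*b) + (C1*sin(2^(1/6)*sqrt(3)*b/2) + C2*cos(2^(1/6)*sqrt(3)*b/2))*exp(2^(1/6)*b/2)


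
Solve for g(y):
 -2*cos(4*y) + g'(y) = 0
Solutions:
 g(y) = C1 + sin(4*y)/2


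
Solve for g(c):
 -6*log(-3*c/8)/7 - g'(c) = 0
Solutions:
 g(c) = C1 - 6*c*log(-c)/7 + 6*c*(-log(3) + 1 + 3*log(2))/7


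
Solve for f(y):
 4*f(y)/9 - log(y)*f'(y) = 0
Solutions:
 f(y) = C1*exp(4*li(y)/9)


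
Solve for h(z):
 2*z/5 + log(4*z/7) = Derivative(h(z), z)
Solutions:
 h(z) = C1 + z^2/5 + z*log(z) - z + z*log(4/7)


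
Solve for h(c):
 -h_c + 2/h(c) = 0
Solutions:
 h(c) = -sqrt(C1 + 4*c)
 h(c) = sqrt(C1 + 4*c)


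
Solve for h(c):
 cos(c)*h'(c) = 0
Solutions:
 h(c) = C1


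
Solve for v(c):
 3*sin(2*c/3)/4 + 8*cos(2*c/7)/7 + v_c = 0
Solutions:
 v(c) = C1 - 4*sin(2*c/7) + 9*cos(2*c/3)/8


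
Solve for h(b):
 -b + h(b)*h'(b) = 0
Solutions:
 h(b) = -sqrt(C1 + b^2)
 h(b) = sqrt(C1 + b^2)


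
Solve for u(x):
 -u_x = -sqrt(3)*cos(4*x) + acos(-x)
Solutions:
 u(x) = C1 - x*acos(-x) - sqrt(1 - x^2) + sqrt(3)*sin(4*x)/4


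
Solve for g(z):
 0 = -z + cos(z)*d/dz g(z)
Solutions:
 g(z) = C1 + Integral(z/cos(z), z)


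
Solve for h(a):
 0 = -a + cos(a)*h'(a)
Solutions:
 h(a) = C1 + Integral(a/cos(a), a)


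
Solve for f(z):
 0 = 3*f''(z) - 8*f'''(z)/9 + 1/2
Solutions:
 f(z) = C1 + C2*z + C3*exp(27*z/8) - z^2/12


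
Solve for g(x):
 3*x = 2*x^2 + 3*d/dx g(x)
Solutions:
 g(x) = C1 - 2*x^3/9 + x^2/2


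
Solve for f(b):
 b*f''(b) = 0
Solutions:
 f(b) = C1 + C2*b


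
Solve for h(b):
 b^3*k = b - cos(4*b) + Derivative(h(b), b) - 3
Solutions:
 h(b) = C1 + b^4*k/4 - b^2/2 + 3*b + sin(4*b)/4


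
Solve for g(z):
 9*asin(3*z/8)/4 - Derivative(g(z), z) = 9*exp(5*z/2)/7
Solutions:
 g(z) = C1 + 9*z*asin(3*z/8)/4 + 3*sqrt(64 - 9*z^2)/4 - 18*exp(5*z/2)/35


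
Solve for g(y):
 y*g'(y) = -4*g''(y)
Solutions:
 g(y) = C1 + C2*erf(sqrt(2)*y/4)


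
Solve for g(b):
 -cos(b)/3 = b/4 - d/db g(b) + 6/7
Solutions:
 g(b) = C1 + b^2/8 + 6*b/7 + sin(b)/3


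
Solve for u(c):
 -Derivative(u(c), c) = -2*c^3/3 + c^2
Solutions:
 u(c) = C1 + c^4/6 - c^3/3


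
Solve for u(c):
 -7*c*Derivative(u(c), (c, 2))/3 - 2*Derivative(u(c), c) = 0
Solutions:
 u(c) = C1 + C2*c^(1/7)


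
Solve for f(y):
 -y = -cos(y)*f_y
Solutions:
 f(y) = C1 + Integral(y/cos(y), y)


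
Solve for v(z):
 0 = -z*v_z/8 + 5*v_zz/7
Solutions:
 v(z) = C1 + C2*erfi(sqrt(35)*z/20)


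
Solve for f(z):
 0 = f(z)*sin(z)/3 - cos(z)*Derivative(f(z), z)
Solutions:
 f(z) = C1/cos(z)^(1/3)


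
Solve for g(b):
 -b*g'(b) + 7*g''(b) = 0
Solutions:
 g(b) = C1 + C2*erfi(sqrt(14)*b/14)


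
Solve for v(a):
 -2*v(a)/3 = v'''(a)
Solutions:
 v(a) = C3*exp(-2^(1/3)*3^(2/3)*a/3) + (C1*sin(2^(1/3)*3^(1/6)*a/2) + C2*cos(2^(1/3)*3^(1/6)*a/2))*exp(2^(1/3)*3^(2/3)*a/6)


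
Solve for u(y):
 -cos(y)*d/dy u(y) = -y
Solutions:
 u(y) = C1 + Integral(y/cos(y), y)


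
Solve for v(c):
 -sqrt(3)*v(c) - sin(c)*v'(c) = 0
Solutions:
 v(c) = C1*(cos(c) + 1)^(sqrt(3)/2)/(cos(c) - 1)^(sqrt(3)/2)


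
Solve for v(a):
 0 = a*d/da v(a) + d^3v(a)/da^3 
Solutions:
 v(a) = C1 + Integral(C2*airyai(-a) + C3*airybi(-a), a)


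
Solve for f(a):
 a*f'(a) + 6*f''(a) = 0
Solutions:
 f(a) = C1 + C2*erf(sqrt(3)*a/6)


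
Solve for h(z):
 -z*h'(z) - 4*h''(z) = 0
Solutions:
 h(z) = C1 + C2*erf(sqrt(2)*z/4)


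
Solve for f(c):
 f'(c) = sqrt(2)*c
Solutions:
 f(c) = C1 + sqrt(2)*c^2/2


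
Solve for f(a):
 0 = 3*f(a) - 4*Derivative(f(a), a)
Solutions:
 f(a) = C1*exp(3*a/4)


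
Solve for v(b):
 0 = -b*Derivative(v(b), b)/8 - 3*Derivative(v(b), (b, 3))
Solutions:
 v(b) = C1 + Integral(C2*airyai(-3^(2/3)*b/6) + C3*airybi(-3^(2/3)*b/6), b)


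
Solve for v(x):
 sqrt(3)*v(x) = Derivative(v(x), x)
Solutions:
 v(x) = C1*exp(sqrt(3)*x)


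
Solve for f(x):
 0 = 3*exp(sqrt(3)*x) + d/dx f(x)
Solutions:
 f(x) = C1 - sqrt(3)*exp(sqrt(3)*x)


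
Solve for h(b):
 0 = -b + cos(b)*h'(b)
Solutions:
 h(b) = C1 + Integral(b/cos(b), b)


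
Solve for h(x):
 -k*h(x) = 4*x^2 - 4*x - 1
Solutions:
 h(x) = (-4*x^2 + 4*x + 1)/k


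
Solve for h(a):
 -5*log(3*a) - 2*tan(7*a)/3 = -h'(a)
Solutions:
 h(a) = C1 + 5*a*log(a) - 5*a + 5*a*log(3) - 2*log(cos(7*a))/21


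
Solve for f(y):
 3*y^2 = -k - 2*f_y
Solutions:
 f(y) = C1 - k*y/2 - y^3/2


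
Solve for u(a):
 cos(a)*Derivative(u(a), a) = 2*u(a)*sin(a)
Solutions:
 u(a) = C1/cos(a)^2


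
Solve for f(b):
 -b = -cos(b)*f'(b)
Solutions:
 f(b) = C1 + Integral(b/cos(b), b)


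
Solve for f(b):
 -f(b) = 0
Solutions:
 f(b) = 0


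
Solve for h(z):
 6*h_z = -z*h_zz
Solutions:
 h(z) = C1 + C2/z^5


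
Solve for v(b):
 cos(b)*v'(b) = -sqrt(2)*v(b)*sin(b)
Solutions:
 v(b) = C1*cos(b)^(sqrt(2))


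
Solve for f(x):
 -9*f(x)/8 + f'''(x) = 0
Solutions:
 f(x) = C3*exp(3^(2/3)*x/2) + (C1*sin(3*3^(1/6)*x/4) + C2*cos(3*3^(1/6)*x/4))*exp(-3^(2/3)*x/4)


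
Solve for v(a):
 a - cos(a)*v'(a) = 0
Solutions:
 v(a) = C1 + Integral(a/cos(a), a)


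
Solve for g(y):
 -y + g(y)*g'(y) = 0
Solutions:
 g(y) = -sqrt(C1 + y^2)
 g(y) = sqrt(C1 + y^2)


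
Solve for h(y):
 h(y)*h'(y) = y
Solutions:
 h(y) = -sqrt(C1 + y^2)
 h(y) = sqrt(C1 + y^2)


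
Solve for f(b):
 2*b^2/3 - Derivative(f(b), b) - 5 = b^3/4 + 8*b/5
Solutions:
 f(b) = C1 - b^4/16 + 2*b^3/9 - 4*b^2/5 - 5*b


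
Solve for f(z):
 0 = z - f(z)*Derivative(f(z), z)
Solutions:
 f(z) = -sqrt(C1 + z^2)
 f(z) = sqrt(C1 + z^2)


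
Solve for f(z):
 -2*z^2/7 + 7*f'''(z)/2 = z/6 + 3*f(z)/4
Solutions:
 f(z) = C3*exp(14^(2/3)*3^(1/3)*z/14) - 8*z^2/21 - 2*z/9 + (C1*sin(14^(2/3)*3^(5/6)*z/28) + C2*cos(14^(2/3)*3^(5/6)*z/28))*exp(-14^(2/3)*3^(1/3)*z/28)


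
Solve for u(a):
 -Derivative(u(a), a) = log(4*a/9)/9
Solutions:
 u(a) = C1 - a*log(a)/9 - 2*a*log(2)/9 + a/9 + 2*a*log(3)/9


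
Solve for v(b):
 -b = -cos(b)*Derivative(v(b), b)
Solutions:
 v(b) = C1 + Integral(b/cos(b), b)


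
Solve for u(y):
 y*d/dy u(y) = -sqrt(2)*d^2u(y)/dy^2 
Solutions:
 u(y) = C1 + C2*erf(2^(1/4)*y/2)


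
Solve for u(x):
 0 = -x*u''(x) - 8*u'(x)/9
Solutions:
 u(x) = C1 + C2*x^(1/9)


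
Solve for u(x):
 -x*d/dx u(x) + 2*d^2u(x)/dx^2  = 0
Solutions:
 u(x) = C1 + C2*erfi(x/2)


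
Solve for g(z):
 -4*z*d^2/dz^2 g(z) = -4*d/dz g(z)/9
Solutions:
 g(z) = C1 + C2*z^(10/9)


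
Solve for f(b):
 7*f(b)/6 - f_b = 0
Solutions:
 f(b) = C1*exp(7*b/6)


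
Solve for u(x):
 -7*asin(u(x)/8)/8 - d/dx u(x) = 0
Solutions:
 Integral(1/asin(_y/8), (_y, u(x))) = C1 - 7*x/8


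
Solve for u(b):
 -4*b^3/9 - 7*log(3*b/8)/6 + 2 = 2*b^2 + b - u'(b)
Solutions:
 u(b) = C1 + b^4/9 + 2*b^3/3 + b^2/2 + 7*b*log(b)/6 - 19*b/6 - 7*b*log(2)/2 + 7*b*log(3)/6


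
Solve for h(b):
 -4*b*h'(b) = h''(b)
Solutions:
 h(b) = C1 + C2*erf(sqrt(2)*b)


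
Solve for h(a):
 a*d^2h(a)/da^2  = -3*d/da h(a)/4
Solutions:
 h(a) = C1 + C2*a^(1/4)


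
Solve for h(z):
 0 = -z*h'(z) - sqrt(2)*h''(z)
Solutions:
 h(z) = C1 + C2*erf(2^(1/4)*z/2)


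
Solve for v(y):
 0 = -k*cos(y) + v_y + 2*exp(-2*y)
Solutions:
 v(y) = C1 + k*sin(y) + exp(-2*y)


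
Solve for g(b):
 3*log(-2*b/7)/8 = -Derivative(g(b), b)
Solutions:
 g(b) = C1 - 3*b*log(-b)/8 + 3*b*(-log(2) + 1 + log(7))/8


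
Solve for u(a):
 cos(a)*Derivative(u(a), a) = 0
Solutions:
 u(a) = C1


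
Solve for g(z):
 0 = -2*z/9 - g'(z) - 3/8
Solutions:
 g(z) = C1 - z^2/9 - 3*z/8


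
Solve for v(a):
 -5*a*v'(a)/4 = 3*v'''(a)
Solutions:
 v(a) = C1 + Integral(C2*airyai(-90^(1/3)*a/6) + C3*airybi(-90^(1/3)*a/6), a)


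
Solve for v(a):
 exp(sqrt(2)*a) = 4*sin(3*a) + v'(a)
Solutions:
 v(a) = C1 + sqrt(2)*exp(sqrt(2)*a)/2 + 4*cos(3*a)/3


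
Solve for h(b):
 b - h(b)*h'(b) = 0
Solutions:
 h(b) = -sqrt(C1 + b^2)
 h(b) = sqrt(C1 + b^2)


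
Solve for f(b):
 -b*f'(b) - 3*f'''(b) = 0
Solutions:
 f(b) = C1 + Integral(C2*airyai(-3^(2/3)*b/3) + C3*airybi(-3^(2/3)*b/3), b)


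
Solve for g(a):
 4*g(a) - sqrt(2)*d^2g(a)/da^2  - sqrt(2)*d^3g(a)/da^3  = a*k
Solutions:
 g(a) = C1*exp(-a*((-1/27 + sqrt(-1 + (1 - 27*sqrt(2))^2)/27 + sqrt(2))^(-1/3) + 6 + 9*(-1/27 + sqrt(-1 + (1 - 27*sqrt(2))^2)/27 + sqrt(2))^(1/3))/18)*sin(sqrt(3)*a*(-9*(-1/27 + sqrt(-4 + 729*(2/27 - 2*sqrt(2))^2)/54 + sqrt(2))^(1/3) + (-1/27 + sqrt(-4 + 729*(2/27 - 2*sqrt(2))^2)/54 + sqrt(2))^(-1/3))/18) + C2*exp(-a*((-1/27 + sqrt(-1 + (1 - 27*sqrt(2))^2)/27 + sqrt(2))^(-1/3) + 6 + 9*(-1/27 + sqrt(-1 + (1 - 27*sqrt(2))^2)/27 + sqrt(2))^(1/3))/18)*cos(sqrt(3)*a*(-9*(-1/27 + sqrt(-4 + 729*(2/27 - 2*sqrt(2))^2)/54 + sqrt(2))^(1/3) + (-1/27 + sqrt(-4 + 729*(2/27 - 2*sqrt(2))^2)/54 + sqrt(2))^(-1/3))/18) + C3*exp(a*(-1/3 + 1/(9*(-1/27 + sqrt(-1 + (1 - 27*sqrt(2))^2)/27 + sqrt(2))^(1/3)) + (-1/27 + sqrt(-1 + (1 - 27*sqrt(2))^2)/27 + sqrt(2))^(1/3))) + a*k/4


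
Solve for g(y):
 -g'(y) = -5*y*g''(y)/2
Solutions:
 g(y) = C1 + C2*y^(7/5)


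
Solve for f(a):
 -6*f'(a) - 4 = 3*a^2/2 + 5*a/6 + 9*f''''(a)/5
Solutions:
 f(a) = C1 + C4*exp(-10^(1/3)*3^(2/3)*a/3) - a^3/12 - 5*a^2/72 - 2*a/3 + (C2*sin(10^(1/3)*3^(1/6)*a/2) + C3*cos(10^(1/3)*3^(1/6)*a/2))*exp(10^(1/3)*3^(2/3)*a/6)


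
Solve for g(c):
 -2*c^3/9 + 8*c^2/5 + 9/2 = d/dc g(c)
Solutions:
 g(c) = C1 - c^4/18 + 8*c^3/15 + 9*c/2


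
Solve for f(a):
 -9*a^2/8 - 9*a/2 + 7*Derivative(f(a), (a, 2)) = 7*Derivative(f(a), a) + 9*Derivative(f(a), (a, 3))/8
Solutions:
 f(a) = C1 + C2*exp(2*a*(14 - sqrt(70))/9) + C3*exp(2*a*(sqrt(70) + 14)/9) - 3*a^3/56 - 27*a^2/56 - 1431*a/1568


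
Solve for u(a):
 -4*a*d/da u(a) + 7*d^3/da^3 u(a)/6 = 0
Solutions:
 u(a) = C1 + Integral(C2*airyai(2*3^(1/3)*7^(2/3)*a/7) + C3*airybi(2*3^(1/3)*7^(2/3)*a/7), a)


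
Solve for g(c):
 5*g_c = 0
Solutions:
 g(c) = C1


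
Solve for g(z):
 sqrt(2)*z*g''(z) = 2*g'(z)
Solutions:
 g(z) = C1 + C2*z^(1 + sqrt(2))


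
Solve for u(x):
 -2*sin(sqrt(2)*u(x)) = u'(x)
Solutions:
 u(x) = sqrt(2)*(pi - acos((-exp(2*sqrt(2)*C1) - exp(4*sqrt(2)*x))/(exp(2*sqrt(2)*C1) - exp(4*sqrt(2)*x)))/2)
 u(x) = sqrt(2)*acos((-exp(2*sqrt(2)*C1) - exp(4*sqrt(2)*x))/(exp(2*sqrt(2)*C1) - exp(4*sqrt(2)*x)))/2


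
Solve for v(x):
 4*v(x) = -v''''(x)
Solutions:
 v(x) = (C1*sin(x) + C2*cos(x))*exp(-x) + (C3*sin(x) + C4*cos(x))*exp(x)


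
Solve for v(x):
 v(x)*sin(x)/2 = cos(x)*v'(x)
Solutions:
 v(x) = C1/sqrt(cos(x))


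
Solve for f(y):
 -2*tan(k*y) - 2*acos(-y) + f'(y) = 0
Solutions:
 f(y) = C1 + 2*y*acos(-y) + 2*sqrt(1 - y^2) + 2*Piecewise((-log(cos(k*y))/k, Ne(k, 0)), (0, True))


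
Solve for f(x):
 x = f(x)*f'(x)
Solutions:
 f(x) = -sqrt(C1 + x^2)
 f(x) = sqrt(C1 + x^2)


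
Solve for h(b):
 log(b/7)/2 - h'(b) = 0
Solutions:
 h(b) = C1 + b*log(b)/2 - b*log(7)/2 - b/2


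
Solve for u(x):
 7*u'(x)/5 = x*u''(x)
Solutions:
 u(x) = C1 + C2*x^(12/5)


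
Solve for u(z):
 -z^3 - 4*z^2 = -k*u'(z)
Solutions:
 u(z) = C1 + z^4/(4*k) + 4*z^3/(3*k)


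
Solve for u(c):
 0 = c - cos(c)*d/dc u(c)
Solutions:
 u(c) = C1 + Integral(c/cos(c), c)


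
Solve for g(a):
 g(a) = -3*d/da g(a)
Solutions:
 g(a) = C1*exp(-a/3)


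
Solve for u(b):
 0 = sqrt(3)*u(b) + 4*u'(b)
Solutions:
 u(b) = C1*exp(-sqrt(3)*b/4)


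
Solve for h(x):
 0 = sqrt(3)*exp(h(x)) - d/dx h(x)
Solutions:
 h(x) = log(-1/(C1 + sqrt(3)*x))


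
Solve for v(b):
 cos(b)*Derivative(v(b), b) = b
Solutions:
 v(b) = C1 + Integral(b/cos(b), b)


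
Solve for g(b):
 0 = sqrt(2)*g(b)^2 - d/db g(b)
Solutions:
 g(b) = -1/(C1 + sqrt(2)*b)


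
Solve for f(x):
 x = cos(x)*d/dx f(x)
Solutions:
 f(x) = C1 + Integral(x/cos(x), x)


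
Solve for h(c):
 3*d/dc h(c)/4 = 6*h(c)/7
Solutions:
 h(c) = C1*exp(8*c/7)


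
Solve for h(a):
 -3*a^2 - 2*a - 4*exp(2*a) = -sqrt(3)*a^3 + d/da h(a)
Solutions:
 h(a) = C1 + sqrt(3)*a^4/4 - a^3 - a^2 - 2*exp(2*a)


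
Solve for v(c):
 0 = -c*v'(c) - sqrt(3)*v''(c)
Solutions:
 v(c) = C1 + C2*erf(sqrt(2)*3^(3/4)*c/6)


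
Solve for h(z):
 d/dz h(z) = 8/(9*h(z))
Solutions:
 h(z) = -sqrt(C1 + 16*z)/3
 h(z) = sqrt(C1 + 16*z)/3


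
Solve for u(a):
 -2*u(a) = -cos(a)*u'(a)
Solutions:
 u(a) = C1*(sin(a) + 1)/(sin(a) - 1)


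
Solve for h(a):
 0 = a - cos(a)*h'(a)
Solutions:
 h(a) = C1 + Integral(a/cos(a), a)


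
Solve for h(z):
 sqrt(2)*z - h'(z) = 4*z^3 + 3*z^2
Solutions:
 h(z) = C1 - z^4 - z^3 + sqrt(2)*z^2/2


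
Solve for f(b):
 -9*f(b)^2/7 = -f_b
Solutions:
 f(b) = -7/(C1 + 9*b)


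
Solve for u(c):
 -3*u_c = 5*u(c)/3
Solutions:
 u(c) = C1*exp(-5*c/9)


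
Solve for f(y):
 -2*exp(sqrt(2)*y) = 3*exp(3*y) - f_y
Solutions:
 f(y) = C1 + exp(3*y) + sqrt(2)*exp(sqrt(2)*y)


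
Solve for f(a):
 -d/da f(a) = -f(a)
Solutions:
 f(a) = C1*exp(a)


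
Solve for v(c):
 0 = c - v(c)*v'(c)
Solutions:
 v(c) = -sqrt(C1 + c^2)
 v(c) = sqrt(C1 + c^2)


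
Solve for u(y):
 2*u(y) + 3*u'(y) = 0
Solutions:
 u(y) = C1*exp(-2*y/3)


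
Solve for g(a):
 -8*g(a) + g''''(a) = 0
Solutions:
 g(a) = C1*exp(-2^(3/4)*a) + C2*exp(2^(3/4)*a) + C3*sin(2^(3/4)*a) + C4*cos(2^(3/4)*a)


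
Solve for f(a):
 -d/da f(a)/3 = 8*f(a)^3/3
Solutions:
 f(a) = -sqrt(2)*sqrt(-1/(C1 - 8*a))/2
 f(a) = sqrt(2)*sqrt(-1/(C1 - 8*a))/2


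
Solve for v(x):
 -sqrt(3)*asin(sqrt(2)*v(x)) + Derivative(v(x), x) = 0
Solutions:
 Integral(1/asin(sqrt(2)*_y), (_y, v(x))) = C1 + sqrt(3)*x


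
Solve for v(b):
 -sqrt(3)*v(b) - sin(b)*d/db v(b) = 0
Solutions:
 v(b) = C1*(cos(b) + 1)^(sqrt(3)/2)/(cos(b) - 1)^(sqrt(3)/2)


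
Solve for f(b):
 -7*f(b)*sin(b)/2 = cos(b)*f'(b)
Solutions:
 f(b) = C1*cos(b)^(7/2)


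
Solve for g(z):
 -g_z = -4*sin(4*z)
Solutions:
 g(z) = C1 - cos(4*z)


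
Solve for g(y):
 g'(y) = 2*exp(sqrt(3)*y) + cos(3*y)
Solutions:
 g(y) = C1 + 2*sqrt(3)*exp(sqrt(3)*y)/3 + sin(3*y)/3


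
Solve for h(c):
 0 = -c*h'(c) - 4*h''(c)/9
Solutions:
 h(c) = C1 + C2*erf(3*sqrt(2)*c/4)


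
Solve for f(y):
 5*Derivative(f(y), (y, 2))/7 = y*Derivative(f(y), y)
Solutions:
 f(y) = C1 + C2*erfi(sqrt(70)*y/10)


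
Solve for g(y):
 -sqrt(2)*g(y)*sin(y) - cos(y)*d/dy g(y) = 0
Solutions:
 g(y) = C1*cos(y)^(sqrt(2))


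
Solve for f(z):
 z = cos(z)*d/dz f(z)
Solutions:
 f(z) = C1 + Integral(z/cos(z), z)


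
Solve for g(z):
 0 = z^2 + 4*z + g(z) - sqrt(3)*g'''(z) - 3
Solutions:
 g(z) = C3*exp(3^(5/6)*z/3) - z^2 - 4*z + (C1*sin(3^(1/3)*z/2) + C2*cos(3^(1/3)*z/2))*exp(-3^(5/6)*z/6) + 3


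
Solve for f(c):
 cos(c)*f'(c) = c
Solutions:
 f(c) = C1 + Integral(c/cos(c), c)


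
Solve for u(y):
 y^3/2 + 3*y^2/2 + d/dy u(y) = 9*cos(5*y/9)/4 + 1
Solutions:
 u(y) = C1 - y^4/8 - y^3/2 + y + 81*sin(5*y/9)/20


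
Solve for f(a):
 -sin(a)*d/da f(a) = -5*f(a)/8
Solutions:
 f(a) = C1*(cos(a) - 1)^(5/16)/(cos(a) + 1)^(5/16)


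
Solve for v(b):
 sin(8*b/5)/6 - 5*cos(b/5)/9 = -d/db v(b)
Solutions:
 v(b) = C1 + 25*sin(b/5)/9 + 5*cos(8*b/5)/48


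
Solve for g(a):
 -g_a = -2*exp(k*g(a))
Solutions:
 g(a) = Piecewise((log(-1/(C1*k + 2*a*k))/k, Ne(k, 0)), (nan, True))
 g(a) = Piecewise((C1 + 2*a, Eq(k, 0)), (nan, True))


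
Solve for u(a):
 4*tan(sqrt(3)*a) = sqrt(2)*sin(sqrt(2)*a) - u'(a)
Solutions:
 u(a) = C1 + 4*sqrt(3)*log(cos(sqrt(3)*a))/3 - cos(sqrt(2)*a)


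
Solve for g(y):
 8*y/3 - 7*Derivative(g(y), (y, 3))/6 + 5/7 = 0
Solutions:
 g(y) = C1 + C2*y + C3*y^2 + 2*y^4/21 + 5*y^3/49


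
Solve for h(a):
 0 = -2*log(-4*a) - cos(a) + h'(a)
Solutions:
 h(a) = C1 + 2*a*log(-a) - 2*a + 4*a*log(2) + sin(a)


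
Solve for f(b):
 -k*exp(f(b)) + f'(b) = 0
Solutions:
 f(b) = log(-1/(C1 + b*k))


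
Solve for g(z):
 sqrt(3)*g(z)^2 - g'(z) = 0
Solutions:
 g(z) = -1/(C1 + sqrt(3)*z)


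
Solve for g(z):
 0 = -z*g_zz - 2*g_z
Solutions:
 g(z) = C1 + C2/z


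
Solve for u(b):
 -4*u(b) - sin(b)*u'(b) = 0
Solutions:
 u(b) = C1*(cos(b)^2 + 2*cos(b) + 1)/(cos(b)^2 - 2*cos(b) + 1)


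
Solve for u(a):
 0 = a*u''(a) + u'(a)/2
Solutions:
 u(a) = C1 + C2*sqrt(a)


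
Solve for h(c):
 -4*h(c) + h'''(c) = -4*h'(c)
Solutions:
 h(c) = C1*exp(2^(1/3)*c*(-3*(1 + sqrt(129)/9)^(1/3) + 2*2^(1/3)/(1 + sqrt(129)/9)^(1/3))/6)*sin(sqrt(3)*c*(4/(2 + 2*sqrt(129)/9)^(1/3) + 3*(2 + 2*sqrt(129)/9)^(1/3))/6) + C2*exp(2^(1/3)*c*(-3*(1 + sqrt(129)/9)^(1/3) + 2*2^(1/3)/(1 + sqrt(129)/9)^(1/3))/6)*cos(sqrt(3)*c*(4/(2 + 2*sqrt(129)/9)^(1/3) + 3*(2 + 2*sqrt(129)/9)^(1/3))/6) + C3*exp(2^(1/3)*c*(-2*2^(1/3)/(3*(1 + sqrt(129)/9)^(1/3)) + (1 + sqrt(129)/9)^(1/3)))


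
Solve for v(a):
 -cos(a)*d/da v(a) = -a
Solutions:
 v(a) = C1 + Integral(a/cos(a), a)


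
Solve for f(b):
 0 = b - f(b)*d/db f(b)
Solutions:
 f(b) = -sqrt(C1 + b^2)
 f(b) = sqrt(C1 + b^2)


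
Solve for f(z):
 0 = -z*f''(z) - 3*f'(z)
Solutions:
 f(z) = C1 + C2/z^2


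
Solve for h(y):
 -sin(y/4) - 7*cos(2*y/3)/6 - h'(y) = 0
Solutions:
 h(y) = C1 - 7*sin(2*y/3)/4 + 4*cos(y/4)


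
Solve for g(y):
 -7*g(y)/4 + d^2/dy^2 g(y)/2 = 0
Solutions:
 g(y) = C1*exp(-sqrt(14)*y/2) + C2*exp(sqrt(14)*y/2)


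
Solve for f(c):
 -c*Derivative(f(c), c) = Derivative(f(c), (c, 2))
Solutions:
 f(c) = C1 + C2*erf(sqrt(2)*c/2)


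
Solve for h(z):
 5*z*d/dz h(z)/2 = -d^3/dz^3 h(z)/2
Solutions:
 h(z) = C1 + Integral(C2*airyai(-5^(1/3)*z) + C3*airybi(-5^(1/3)*z), z)


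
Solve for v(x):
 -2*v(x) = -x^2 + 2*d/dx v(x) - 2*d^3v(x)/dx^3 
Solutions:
 v(x) = C1*exp(-x*(2*18^(1/3)/(sqrt(69) + 9)^(1/3) + 12^(1/3)*(sqrt(69) + 9)^(1/3))/12)*sin(2^(1/3)*3^(1/6)*x*(-2^(1/3)*3^(2/3)*(sqrt(69) + 9)^(1/3) + 6/(sqrt(69) + 9)^(1/3))/12) + C2*exp(-x*(2*18^(1/3)/(sqrt(69) + 9)^(1/3) + 12^(1/3)*(sqrt(69) + 9)^(1/3))/12)*cos(2^(1/3)*3^(1/6)*x*(-2^(1/3)*3^(2/3)*(sqrt(69) + 9)^(1/3) + 6/(sqrt(69) + 9)^(1/3))/12) + C3*exp(x*(2*18^(1/3)/(sqrt(69) + 9)^(1/3) + 12^(1/3)*(sqrt(69) + 9)^(1/3))/6) + x^2/2 - x + 1


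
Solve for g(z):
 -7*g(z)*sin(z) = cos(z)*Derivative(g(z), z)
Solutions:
 g(z) = C1*cos(z)^7


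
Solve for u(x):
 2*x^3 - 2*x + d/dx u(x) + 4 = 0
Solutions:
 u(x) = C1 - x^4/2 + x^2 - 4*x


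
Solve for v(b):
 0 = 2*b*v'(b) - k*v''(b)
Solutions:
 v(b) = C1 + C2*erf(b*sqrt(-1/k))/sqrt(-1/k)


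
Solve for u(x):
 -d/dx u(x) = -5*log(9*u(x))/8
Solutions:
 -8*Integral(1/(log(_y) + 2*log(3)), (_y, u(x)))/5 = C1 - x


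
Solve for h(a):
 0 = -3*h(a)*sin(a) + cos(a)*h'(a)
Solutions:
 h(a) = C1/cos(a)^3


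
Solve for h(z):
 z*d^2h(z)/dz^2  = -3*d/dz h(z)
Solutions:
 h(z) = C1 + C2/z^2


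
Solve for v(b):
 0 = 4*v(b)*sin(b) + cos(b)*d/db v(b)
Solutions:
 v(b) = C1*cos(b)^4


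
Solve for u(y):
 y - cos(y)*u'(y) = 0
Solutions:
 u(y) = C1 + Integral(y/cos(y), y)


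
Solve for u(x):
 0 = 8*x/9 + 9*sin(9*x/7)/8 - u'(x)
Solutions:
 u(x) = C1 + 4*x^2/9 - 7*cos(9*x/7)/8


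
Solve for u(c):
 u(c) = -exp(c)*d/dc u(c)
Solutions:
 u(c) = C1*exp(exp(-c))


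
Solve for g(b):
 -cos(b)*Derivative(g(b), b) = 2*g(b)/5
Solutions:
 g(b) = C1*(sin(b) - 1)^(1/5)/(sin(b) + 1)^(1/5)


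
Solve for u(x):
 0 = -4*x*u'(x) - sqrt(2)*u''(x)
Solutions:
 u(x) = C1 + C2*erf(2^(1/4)*x)


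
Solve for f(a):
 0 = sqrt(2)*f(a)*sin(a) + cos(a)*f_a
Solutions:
 f(a) = C1*cos(a)^(sqrt(2))


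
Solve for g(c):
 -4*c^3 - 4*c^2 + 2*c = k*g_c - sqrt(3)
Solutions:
 g(c) = C1 - c^4/k - 4*c^3/(3*k) + c^2/k + sqrt(3)*c/k


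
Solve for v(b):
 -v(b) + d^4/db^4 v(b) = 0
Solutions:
 v(b) = C1*exp(-b) + C2*exp(b) + C3*sin(b) + C4*cos(b)


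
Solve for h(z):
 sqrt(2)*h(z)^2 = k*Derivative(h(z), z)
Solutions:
 h(z) = -k/(C1*k + sqrt(2)*z)


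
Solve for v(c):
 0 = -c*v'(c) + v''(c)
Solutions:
 v(c) = C1 + C2*erfi(sqrt(2)*c/2)


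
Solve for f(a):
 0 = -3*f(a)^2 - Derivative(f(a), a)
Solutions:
 f(a) = 1/(C1 + 3*a)


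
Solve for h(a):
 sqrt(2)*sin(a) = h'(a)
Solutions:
 h(a) = C1 - sqrt(2)*cos(a)


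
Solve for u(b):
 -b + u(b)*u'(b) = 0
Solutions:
 u(b) = -sqrt(C1 + b^2)
 u(b) = sqrt(C1 + b^2)
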